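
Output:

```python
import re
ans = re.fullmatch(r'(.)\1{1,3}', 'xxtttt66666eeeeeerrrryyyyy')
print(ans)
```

None

After group 1 captures some text, `\1` only succeeds where that same text appears again.
`fullmatch` succeeds only if the pattern covers the string from start to end.
Here the string isn't matched end-to-end, so the call returns None.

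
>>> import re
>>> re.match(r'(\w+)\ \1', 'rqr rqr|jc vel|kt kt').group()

`\1` has to match the exact text group 1 already captured.
`re.match` won't scan ahead — the pattern has to work from the very first character.
The match spans [0:7] → 'rqr rqr'.
Captured: group 1 = 'rqr'.

'rqr rqr'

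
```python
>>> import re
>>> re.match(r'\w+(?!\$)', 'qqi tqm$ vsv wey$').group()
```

`(?!…)`/`(?<!…)` only lets a position through if the neighbouring text does NOT match; no characters are consumed.
`re.match` only tries the pattern at the start of the string.
The match spans [0:3] → 'qqi'.

'qqi'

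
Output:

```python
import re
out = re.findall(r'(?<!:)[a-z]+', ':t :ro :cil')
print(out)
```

['o', 'il']

Because the assertion is negative and zero-width, positions next to the forbidden text are skipped.
Walking the string: at [5:6] → 'o'; at [9:11] → 'il'.
Since nothing is captured, `findall` lists the 2 matched substrings directly.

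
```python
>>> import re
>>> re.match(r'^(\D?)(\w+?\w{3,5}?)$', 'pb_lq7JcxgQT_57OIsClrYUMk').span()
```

(0, 25)

The pattern matches anchored at the start of the string; then optionally a non-digit (captured); then one or more of a word character (lazy), then 3 to 5 of a word character (lazy) (captured); then anchored at the end.
With `match`, the pattern is implicitly anchored at the beginning.
The match spans [0:25] → 'pb_lq7JcxgQT_57OIsClrYUMk'.
Captured: group 1 = 'p', group 2 = 'b_lq7JcxgQT_57OIsClrYUMk'.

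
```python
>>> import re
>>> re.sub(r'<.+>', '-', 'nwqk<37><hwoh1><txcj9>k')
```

'nwqk-k'

Each match is replaced by '-'.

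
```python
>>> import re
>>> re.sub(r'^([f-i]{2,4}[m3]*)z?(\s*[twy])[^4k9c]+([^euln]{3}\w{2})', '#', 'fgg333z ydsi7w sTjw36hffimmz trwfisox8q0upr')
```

Every occurrence is swapped for '#'.

'#r'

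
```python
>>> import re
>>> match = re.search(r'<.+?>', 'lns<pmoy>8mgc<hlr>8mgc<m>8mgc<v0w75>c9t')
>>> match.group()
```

'<pmoy>'

A `+?`/`*?`/`{m,n}?` starts at its minimum and grows only as far as needed for what follows to match.
Unlike `match`, `search` isn't anchored — it looks for the pattern anywhere in the string.
The match spans [3:9] → '<pmoy>'.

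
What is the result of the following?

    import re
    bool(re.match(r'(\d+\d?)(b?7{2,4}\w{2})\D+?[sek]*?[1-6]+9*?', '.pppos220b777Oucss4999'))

`re.match` only tries the pattern at the start of the string.
Here position 0 doesn't satisfy it, so the call returns None, and `bool(None)` is False.

False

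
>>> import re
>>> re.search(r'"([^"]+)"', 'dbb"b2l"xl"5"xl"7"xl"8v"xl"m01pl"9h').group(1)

`search` walks the string left to right and returns the first match it finds.
The match spans [3:8] → '"b2l"'.
Captured: group 1 = 'b2l'.

'b2l'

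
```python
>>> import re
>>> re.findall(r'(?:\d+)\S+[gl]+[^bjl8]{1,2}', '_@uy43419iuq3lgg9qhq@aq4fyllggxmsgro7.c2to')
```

The pattern matches one or more of a digit (non-capturing group); then one or more of a non-whitespace character, then one or more of one of [gl], then 1 to 2 of any character except [bjl8].
Matches: at [4:36] → '43419iuq3lgg9qhq@aq4fyllggxmsgro'.
`findall` yields the raw match text (1 of them) because the pattern has no groups.

['43419iuq3lgg9qhq@aq4fyllggxmsgro']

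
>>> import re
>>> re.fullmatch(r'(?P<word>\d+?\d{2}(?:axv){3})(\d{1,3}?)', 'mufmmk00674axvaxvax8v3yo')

None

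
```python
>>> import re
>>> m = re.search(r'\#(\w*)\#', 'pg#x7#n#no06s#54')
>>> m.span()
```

(2, 6)

The match spans [2:6] → '#x7#'.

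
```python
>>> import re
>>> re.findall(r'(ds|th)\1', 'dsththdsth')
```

['th']

`\1` is not a pattern — it's the concrete string captured by group 1, re-applied verbatim.
Matches: at [2:6] match 'thth', group 1 = 'th'.
`findall` collects group 1 from the one match (1 total).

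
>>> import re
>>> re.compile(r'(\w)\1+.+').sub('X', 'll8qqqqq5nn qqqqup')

The backreference `\1` re-matches whatever the first group consumed, character for character.
Matches: at [0:18] → 'll8qqqqq5nn qqqqup'.
Every occurrence is swapped for 'X'.

'X'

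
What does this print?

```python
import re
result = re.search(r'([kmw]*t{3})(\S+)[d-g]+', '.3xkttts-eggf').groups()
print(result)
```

('kttt', 's-egg')

This matches zero or more of one of [kmw], then exactly 3 of a literal 't' (captured); then one or more of a non-whitespace character (captured); then one or more of a character in [d-g].
`re.search` tries every starting position until one works.
The match spans [3:13] → 'kttts-eggf'.
Captured: group 1 = 'kttt', group 2 = 's-egg'.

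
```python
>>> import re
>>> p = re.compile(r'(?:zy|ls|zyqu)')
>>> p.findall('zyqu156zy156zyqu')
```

['zy', 'zy', 'zy']

Alternation tries branches left to right and keeps the first one that lets the overall match succeed at that position.
No capturing groups, so `findall` returns the 3 full match strings.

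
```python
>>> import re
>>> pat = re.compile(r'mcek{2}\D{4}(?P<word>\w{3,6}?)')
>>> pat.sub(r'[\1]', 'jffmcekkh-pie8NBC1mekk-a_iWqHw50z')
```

Pattern: the literal 'mce', then exactly 2 of the literal 'k', then exactly 4 of a non-digit; then 3 to 6 of a word character (lazy) (captured as 'word').
Matches: at [3:15] → 'mcekkh-pie8N'.
The replacement refers to a captured group, so each match is rewritten using its own captured text.

'jff[e8N]BC1mekk-a_iWqHw50z'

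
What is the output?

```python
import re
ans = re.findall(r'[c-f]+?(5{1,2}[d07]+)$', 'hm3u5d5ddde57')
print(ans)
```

['57']

Pattern: one or more of a character in [c-f] (lazy); then 1 to 2 of a literal '5', then one or more of one of [d07] (captured); then anchored at the end.
Matches: at [7:13] match 'ddde57', group 1 = '57'.
Because there's exactly one group, `findall` drops the full match and keeps group 1 from the one hit.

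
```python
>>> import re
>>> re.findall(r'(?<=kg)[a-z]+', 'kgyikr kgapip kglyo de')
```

['yikr', 'apip', 'lyo']

The lookaround is zero-width — it requires the adjacent text to match without consuming it, so the asserted text isn't part of the match.
Scanning left to right: at [2:6] → 'yikr'; at [9:13] → 'apip'; at [16:19] → 'lyo'.
`findall` yields the raw match text (3 of them) because the pattern has no groups.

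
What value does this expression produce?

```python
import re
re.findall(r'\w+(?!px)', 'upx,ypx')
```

['upx', 'ypx']

Because the assertion is negative and zero-width, positions next to the forbidden text are skipped.
Matches: at [0:3] → 'upx'; at [4:7] → 'ypx'.
No capturing groups, so `findall` returns the 2 full match strings.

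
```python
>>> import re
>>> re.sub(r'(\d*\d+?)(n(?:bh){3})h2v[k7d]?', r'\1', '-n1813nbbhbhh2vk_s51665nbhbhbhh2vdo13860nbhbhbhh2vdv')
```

'-n1813nbbhbhh2vk_s51665o13860v'

The replacement refers to a captured group, so each match is rewritten using its own captured text.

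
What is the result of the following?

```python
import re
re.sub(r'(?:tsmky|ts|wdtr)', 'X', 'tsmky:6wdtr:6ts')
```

Alternation tries branches left to right and keeps the first one that lets the overall match succeed at that position.
Each match is replaced by 'X'.

'X:6X:6X'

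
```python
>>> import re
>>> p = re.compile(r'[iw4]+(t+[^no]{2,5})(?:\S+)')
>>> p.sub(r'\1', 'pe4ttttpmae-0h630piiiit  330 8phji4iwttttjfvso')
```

The pattern matches one or more of one of [iw4]; then one or more of the literal 't', then 2 to 5 of any character except [no] (captured); then one or more of a non-whitespace character (non-capturing group).
Matches: at [2:23] → '4ttttpmae-0h630piiiit'; at [33:46] → 'i4iwttttjfvso'.
The replacement refers to a captured group, so each match is rewritten using its own captured text.

'pettttpmae-  330 8phjttttjfvs'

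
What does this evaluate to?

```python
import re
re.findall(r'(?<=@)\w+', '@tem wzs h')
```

The `(?=…)`/`(?<=…)` assertion just peeks at neighbouring text; it doesn't advance the match position.
`findall` yields the raw match text (1 of them) because the pattern has no groups.

['tem']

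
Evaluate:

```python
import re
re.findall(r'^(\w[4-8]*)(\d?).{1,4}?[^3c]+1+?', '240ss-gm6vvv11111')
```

[('24', '0')]

The pattern matches anchored at the start of the string; then a word character, then zero or more of a character in [4-8] (captured); then optionally a digit (captured); then 1 to 4 of any character (lazy), then one or more of any character except [3c], then one or more of the literal '1' (lazy).
Matches: at [0:17] match '240ss-gm6vvv11111', groups = ('24', '0').
Multiple groups make `findall` return tuples — one 2-tuple for the one match.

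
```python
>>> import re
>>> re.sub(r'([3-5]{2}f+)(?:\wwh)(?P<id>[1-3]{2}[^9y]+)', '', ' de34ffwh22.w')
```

' de'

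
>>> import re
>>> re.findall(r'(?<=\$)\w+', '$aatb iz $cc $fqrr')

Because the assertion is zero-width, the text it checks is not consumed and won't appear in the result.
Scanning left to right: at [1:5] → 'aatb'; at [10:12] → 'cc'; at [14:18] → 'fqrr'.
`findall` yields the raw match text (3 of them) because the pattern has no groups.

['aatb', 'cc', 'fqrr']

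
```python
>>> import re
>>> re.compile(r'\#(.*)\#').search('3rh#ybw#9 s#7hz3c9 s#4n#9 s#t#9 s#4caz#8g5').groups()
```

('ybw#9 s#7hz3c9 s#4n#9 s#t#9 s#4caz',)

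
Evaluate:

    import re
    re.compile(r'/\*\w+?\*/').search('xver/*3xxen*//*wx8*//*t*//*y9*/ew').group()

Unlike `match`, `search` isn't anchored — it looks for the pattern anywhere in the string.
The match spans [4:13] → '/*3xxen*/'.

'/*3xxen*/'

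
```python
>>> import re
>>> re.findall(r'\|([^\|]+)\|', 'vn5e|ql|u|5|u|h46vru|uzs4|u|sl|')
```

['ql', '5', 'h46vru', 'u']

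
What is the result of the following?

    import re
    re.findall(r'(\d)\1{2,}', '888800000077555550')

['8', '0', '5']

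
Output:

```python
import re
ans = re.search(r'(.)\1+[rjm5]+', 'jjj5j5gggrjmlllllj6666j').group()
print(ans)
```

After group 1 captures some text, `\1` only succeeds where that same text appears again.
The match spans [0:6] → 'jjj5j5'.

jjj5j5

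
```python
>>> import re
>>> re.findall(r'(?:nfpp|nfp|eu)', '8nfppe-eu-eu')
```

Alternation isn't longest-match — the leftmost alternative that fits at this position is chosen.
No capturing groups, so `findall` returns the 3 full match strings.

['nfpp', 'eu', 'eu']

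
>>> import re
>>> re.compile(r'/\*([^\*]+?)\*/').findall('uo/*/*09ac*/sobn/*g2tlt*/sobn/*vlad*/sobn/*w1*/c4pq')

Matches: at [4:12] match '/*09ac*/', group 1 = '09ac'; at [16:25] match '/*g2tlt*/', group 1 = 'g2tlt'; at [29:37] match '/*vlad*/', group 1 = 'vlad'; at [41:47] match '/*w1*/', group 1 = 'w1'.
One capturing group, so `findall` returns just the captured substring from each match — 4 in all.

['09ac', 'g2tlt', 'vlad', 'w1']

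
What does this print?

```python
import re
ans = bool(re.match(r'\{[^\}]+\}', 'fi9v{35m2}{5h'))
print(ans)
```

False

`re.match` only tries the pattern at the start of the string.
Here position 0 doesn't satisfy it, so the call returns None, and `bool(None)` is False.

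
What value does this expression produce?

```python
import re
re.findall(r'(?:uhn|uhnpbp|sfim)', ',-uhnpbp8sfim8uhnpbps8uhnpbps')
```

['uhn', 'sfim', 'uhn', 'uhn']

The regex engine tests alternatives in the order written; an earlier branch that matches wins even if a later one would match more.
With no groups in the pattern, `findall` gives back each whole match — 4 here.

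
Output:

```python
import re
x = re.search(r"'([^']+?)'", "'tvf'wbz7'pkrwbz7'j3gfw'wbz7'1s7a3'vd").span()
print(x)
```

Unlike `match`, `search` isn't anchored — it looks for the pattern anywhere in the string.
The match spans [0:5] → "'tvf'".
Captured: group 1 = 'tvf'.

(0, 5)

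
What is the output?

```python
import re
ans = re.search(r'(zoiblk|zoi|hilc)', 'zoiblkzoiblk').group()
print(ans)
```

zoiblk

Alternation isn't longest-match — the leftmost alternative that fits at this position is chosen.
`re.search` tries every starting position until one works.
The match spans [0:6] → 'zoiblk'.
Captured: group 1 = 'zoiblk'.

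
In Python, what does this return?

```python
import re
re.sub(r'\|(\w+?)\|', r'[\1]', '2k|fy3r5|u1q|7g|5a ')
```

'2k[fy3r5]u1q[7g]5a '

Matches: at [2:9] → '|fy3r5|'; at [12:16] → '|7g|'.
Each match is replaced using the text its own group 1 captured.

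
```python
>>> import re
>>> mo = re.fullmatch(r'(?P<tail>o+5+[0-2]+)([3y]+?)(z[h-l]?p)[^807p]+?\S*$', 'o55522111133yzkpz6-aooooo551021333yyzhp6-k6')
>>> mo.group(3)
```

'zkp'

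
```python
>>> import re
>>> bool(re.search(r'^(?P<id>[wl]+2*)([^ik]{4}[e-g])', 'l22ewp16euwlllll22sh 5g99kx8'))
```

False

Pattern: anchored at the start of the string; then one or more of one of [wl], then zero or more of a literal '2' (captured as 'id'); then exactly 4 of any character except [ik], then a character in [e-g] (captured).
`re.search` tries every starting position until one works.
Here the pattern never matches, so the call returns None, and `bool(None)` is False.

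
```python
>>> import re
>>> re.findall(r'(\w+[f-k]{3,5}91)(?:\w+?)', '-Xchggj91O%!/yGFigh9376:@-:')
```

The pattern matches one or more of a word character, then 3 to 5 of a character in [f-k], then the literal '91' (captured); then one or more of a word character (lazy) (non-capturing group).
Matches: at [1:10] match 'Xchggj91O', group 1 = 'Xchggj91'.
`findall` collects group 1 from the one match (1 total).

['Xchggj91']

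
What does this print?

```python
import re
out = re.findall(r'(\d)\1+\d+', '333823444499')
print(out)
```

`\1` has to match the exact text group 1 already captured.
Matches: at [0:12] match '333823444499', group 1 = '3'.
Because there's exactly one group, `findall` drops the full match and keeps group 1 from the one hit.

['3']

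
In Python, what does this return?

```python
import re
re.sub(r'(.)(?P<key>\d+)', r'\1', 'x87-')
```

This matches any character (captured); then one or more of a digit (captured as 'key').
Matches: at [0:3] → 'x87'.
`\1` in the replacement pulls in group 1's text for each match.

'x-'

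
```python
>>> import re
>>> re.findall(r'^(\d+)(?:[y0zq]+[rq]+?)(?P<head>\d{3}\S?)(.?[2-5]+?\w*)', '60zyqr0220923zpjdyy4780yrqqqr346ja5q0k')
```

[('60', '0220', '923zpjdyy4780yrqqqr346ja5q0k')]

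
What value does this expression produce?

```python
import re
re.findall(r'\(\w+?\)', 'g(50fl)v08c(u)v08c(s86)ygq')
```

Walking the string: at [1:7] → '(50fl)'; at [11:14] → '(u)'; at [18:23] → '(s86)'.
With no groups in the pattern, `findall` gives back each whole match — 3 here.

['(50fl)', '(u)', '(s86)']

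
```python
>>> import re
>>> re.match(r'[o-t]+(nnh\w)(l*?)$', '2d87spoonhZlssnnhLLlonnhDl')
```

`re.match` won't scan ahead — the pattern has to work from the very first character.
Here the string doesn't start with a match, so the call returns None.

None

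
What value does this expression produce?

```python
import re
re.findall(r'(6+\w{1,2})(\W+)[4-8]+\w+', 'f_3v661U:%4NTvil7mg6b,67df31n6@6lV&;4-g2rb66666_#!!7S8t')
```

Pattern: one or more of a literal '6', then 1 to 2 of a word character (captured); then one or more of a non-word character (captured); then one or more of a character in [4-8], then one or more of a word character.
Matches: at [4:21] match '661U:%4NTvil7mg6b', groups = ('661U', ':%'); at [42:55] match '66666_#!!7S8t', groups = ('66666_', '#!!').
2 groups means each result is a tuple of 2 captured strings — 2 here.

[('661U', ':%'), ('66666_', '#!!')]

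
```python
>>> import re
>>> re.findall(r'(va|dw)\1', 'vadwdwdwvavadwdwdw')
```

['dw', 'va', 'dw']

A backreference is literal: `\1` must see the identical characters the first group matched.
Walking the string: at [2:6] match 'dwdw', group 1 = 'dw'; at [8:12] match 'vava', group 1 = 'va'; at [12:16] match 'dwdw', group 1 = 'dw'.
`findall` collects group 1 from each match (3 total).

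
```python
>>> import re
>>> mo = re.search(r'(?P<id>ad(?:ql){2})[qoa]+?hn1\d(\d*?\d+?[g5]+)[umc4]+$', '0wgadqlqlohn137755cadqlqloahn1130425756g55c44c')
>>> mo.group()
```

'adqlqloahn1130425756g55c44c'

This matches the literal 'ad', then the literal 'ql' repeated 2 times (captured as 'id'); then one or more of one of [qoa] (lazy), then the literal 'hn1', then a digit; then zero or more of a digit (lazy), then one or more of a digit (lazy), then one or more of one of [g5] (captured); then one or more of one of [umc4]; then anchored at the end.
`re.search` tries every starting position until one works.
The match spans [19:46] → 'adqlqloahn1130425756g55c44c'.
Captured: group 1 = 'adqlql', group 2 = '30425756g55'.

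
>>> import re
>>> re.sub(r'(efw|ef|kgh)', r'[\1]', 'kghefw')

Alternation isn't longest-match — the leftmost alternative that fits at this position is chosen.
Matches: at [0:3] → 'kgh'; at [3:6] → 'efw'.
The replacement refers to a captured group, so each match is rewritten using its own captured text.

'[kgh][efw]'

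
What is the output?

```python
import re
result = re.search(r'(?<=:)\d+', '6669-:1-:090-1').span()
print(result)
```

(6, 7)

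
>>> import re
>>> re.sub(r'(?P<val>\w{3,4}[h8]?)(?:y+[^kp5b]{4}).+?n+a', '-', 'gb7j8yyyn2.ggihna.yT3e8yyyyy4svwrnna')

Pattern: 3 to 4 of a word character, then optionally one of [h8] (captured as 'val'); then one or more of a literal 'y', then exactly 4 of any character except [kp5b] (non-capturing group); then one or more of any character (lazy), then one or more of the literal 'n', then a literal 'a'.
The `?` after the quantifier makes it lazy — it takes as little as possible before letting the rest of the pattern try.
Matches: at [0:17] → 'gb7j8yyyn2.ggihna'; at [18:36] → 'yT3e8yyyyy4svwrnna'.
Every occurrence is swapped for '-'.

'-.-'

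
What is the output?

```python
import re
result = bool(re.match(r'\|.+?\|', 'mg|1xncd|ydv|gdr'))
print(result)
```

With `match`, the pattern is implicitly anchored at the beginning.
Here the pattern fails at index 0, so the call returns None, and `bool(None)` is False.

False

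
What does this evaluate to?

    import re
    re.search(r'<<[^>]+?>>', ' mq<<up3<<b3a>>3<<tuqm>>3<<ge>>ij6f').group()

'<<up3<<b3a>>'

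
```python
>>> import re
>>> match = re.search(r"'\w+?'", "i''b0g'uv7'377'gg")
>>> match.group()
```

"'b0g'"

`re.search` scans for the first position where the pattern succeeds.
The match spans [2:7] → "'b0g'".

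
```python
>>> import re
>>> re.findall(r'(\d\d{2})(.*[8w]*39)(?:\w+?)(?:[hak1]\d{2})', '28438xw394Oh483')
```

[('284', '38xw39')]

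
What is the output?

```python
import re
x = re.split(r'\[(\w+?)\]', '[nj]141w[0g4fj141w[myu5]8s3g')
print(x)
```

Matches to split on: at [0:4] → '[nj]'; at [18:24] → '[myu5]'.
The group in the pattern means `split` returns the separators' captures alongside the pieces.

['', 'nj', '141w[0g4fj141w', 'myu5', '8s3g']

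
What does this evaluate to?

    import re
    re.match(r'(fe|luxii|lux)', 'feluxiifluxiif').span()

(0, 2)

With `match`, the pattern is implicitly anchored at the beginning.
The match spans [0:2] → 'fe'.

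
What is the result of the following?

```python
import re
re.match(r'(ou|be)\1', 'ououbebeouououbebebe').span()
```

`match` is anchored at position 0; if the pattern doesn't fit there, it returns None.
The match spans [0:4] → 'ouou'.

(0, 4)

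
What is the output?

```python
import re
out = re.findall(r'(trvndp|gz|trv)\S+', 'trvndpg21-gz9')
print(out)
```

Alternation isn't longest-match — the leftmost alternative that fits at this position is chosen.
With a single group, `findall` returns only what that group captured — 1 item.

['trvndp']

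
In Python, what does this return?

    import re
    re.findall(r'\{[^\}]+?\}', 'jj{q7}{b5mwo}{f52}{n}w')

['{q7}', '{b5mwo}', '{f52}', '{n}']

Walking the string: at [2:6] → '{q7}'; at [6:13] → '{b5mwo}'; at [13:18] → '{f52}'; at [18:21] → '{n}'.
No capturing groups, so `findall` returns the 4 full match strings.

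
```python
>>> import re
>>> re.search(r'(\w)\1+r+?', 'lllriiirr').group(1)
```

The match spans [0:4] → 'lllr'.
Captured: group 1 = 'l'.

'l'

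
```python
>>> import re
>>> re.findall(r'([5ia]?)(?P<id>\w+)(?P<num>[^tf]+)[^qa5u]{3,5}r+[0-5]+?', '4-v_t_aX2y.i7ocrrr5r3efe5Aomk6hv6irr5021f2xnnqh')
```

With 3 capturing groups, `findall` returns a 3-tuple per match.

[('', 'v_t_aX2y', '.i7o'), ('', 'r3efe5Aomk6h', 'v')]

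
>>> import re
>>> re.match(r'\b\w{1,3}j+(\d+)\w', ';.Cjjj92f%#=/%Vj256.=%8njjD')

None

The pattern matches a word boundary (`\b`, zero-width); then 1 to 3 of a word character, then one or more of a literal 'j'; then one or more of a digit (captured); then a word character.
`re.match` won't scan ahead — the pattern has to work from the very first character.
Here position 0 doesn't satisfy it, so the call returns None.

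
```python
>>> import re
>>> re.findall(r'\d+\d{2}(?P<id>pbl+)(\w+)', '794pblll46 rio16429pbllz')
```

[('pblll', '46'), ('pbll', 'z')]

Pattern: one or more of a digit, then exactly 2 of a digit; then the literal 'pb', then one or more of the literal 'l' (captured as 'id'); then one or more of a word character (captured).
Matches: at [0:10] match '794pblll46', groups = ('pblll', '46'); at [14:24] match '16429pbllz', groups = ('pbll', 'z').
`findall` packs the 2 group values into a tuple for every match.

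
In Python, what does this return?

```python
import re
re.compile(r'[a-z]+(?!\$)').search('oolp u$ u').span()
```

`(?!…)`/`(?<!…)` only lets a position through if the neighbouring text does NOT match; no characters are consumed.
The match spans [0:4] → 'oolp'.

(0, 4)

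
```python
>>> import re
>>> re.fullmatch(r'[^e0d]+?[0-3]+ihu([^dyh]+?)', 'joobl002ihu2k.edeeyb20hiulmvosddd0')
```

None

This matches one or more of any character except [e0d] (lazy); then one or more of a character in [0-3], then the literal 'ihu'; then one or more of any character except [dyh] (lazy) (captured).
`fullmatch` succeeds only if the pattern covers the string from start to end.
Here the pattern can't cover the whole string, so the call returns None.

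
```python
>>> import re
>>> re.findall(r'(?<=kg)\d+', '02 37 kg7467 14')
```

The positive lookaround only admits positions where the adjacent text matches; those characters stay outside the span.
Walking the string: at [8:12] → '7467'.
Since nothing is captured, `findall` lists the 1 matched substring directly.

['7467']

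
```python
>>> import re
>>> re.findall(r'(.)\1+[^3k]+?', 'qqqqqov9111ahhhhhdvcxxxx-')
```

['q', '1', 'h', 'x']

A backreference is literal: `\1` must see the identical characters the first group matched.
Because there's exactly one group, `findall` drops the full match and keeps group 1 from each hit.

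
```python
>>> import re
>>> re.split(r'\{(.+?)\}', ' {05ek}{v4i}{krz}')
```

A non-greedy quantifier consumes as few characters as it can — just enough that the remainder of the pattern still matches from where it stops; whatever follows it matches normally.
`re.split` interleaves the captured-group text with the surrounding fragments.

[' ', '05ek', '', 'v4i', '', 'krz', '']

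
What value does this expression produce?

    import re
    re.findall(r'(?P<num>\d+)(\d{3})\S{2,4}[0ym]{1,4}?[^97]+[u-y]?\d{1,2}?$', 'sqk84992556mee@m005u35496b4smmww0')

[('35', '496')]

Pattern: one or more of a digit (captured as 'num'); then exactly 3 of a digit (captured); then 2 to 4 of a non-whitespace character, then 1 to 4 of one of [0ym] (lazy); then one or more of any character except [97], then optionally a character in [u-y], then 1 to 2 of a digit (lazy); then anchored at the end.
Walking the string: at [20:33] match '35496b4smmww0', groups = ('35', '496').
`findall` packs the 2 group values into a tuple for every match.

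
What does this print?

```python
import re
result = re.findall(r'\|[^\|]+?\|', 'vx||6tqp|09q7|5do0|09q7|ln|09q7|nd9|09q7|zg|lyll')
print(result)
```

['|6tqp|', '|5do0|', '|ln|', '|nd9|', '|zg|']

`findall` yields the raw match text (5 of them) because the pattern has no groups.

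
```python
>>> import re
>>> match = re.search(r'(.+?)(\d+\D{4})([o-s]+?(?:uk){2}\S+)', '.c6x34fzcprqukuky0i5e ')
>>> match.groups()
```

('.c6x', '34fzcp', 'rqukuky0i5e')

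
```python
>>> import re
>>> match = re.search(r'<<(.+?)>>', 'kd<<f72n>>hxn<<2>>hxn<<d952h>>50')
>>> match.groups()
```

('f72n',)

The `?` after the quantifier makes it lazy — it takes as little as possible before letting the rest of the pattern try.
Unlike `match`, `search` isn't anchored — it looks for the pattern anywhere in the string.
The match spans [2:10] → '<<f72n>>'.
Captured: group 1 = 'f72n'.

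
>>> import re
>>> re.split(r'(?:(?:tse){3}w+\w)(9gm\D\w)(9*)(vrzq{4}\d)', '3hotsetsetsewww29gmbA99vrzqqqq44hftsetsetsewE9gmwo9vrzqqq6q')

With a capturing group present, the delimiter's captured portion is kept in the result list.

['3ho', '9gmbA', '99', 'vrzqqqq4', '4hftsetsetsewE9gmwo9vrzqqq6q']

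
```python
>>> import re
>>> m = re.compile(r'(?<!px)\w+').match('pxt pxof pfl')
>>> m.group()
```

`(?!…)`/`(?<!…)` only lets a position through if the neighbouring text does NOT match; no characters are consumed.
With `match`, the pattern is implicitly anchored at the beginning.
The match spans [0:3] → 'pxt'.

'pxt'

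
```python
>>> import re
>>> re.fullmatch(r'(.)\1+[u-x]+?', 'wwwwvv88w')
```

None

A backreference is literal: `\1` must see the identical characters the first group matched.
`re.fullmatch` requires the pattern to consume the entire string.
Here the pattern can't cover the whole string, so the call returns None.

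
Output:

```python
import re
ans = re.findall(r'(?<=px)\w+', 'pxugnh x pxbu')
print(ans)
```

The lookaround is zero-width — it requires the adjacent text to match without consuming it, so the asserted text isn't part of the match.
Walking the string: at [2:6] → 'ugnh'; at [11:13] → 'bu'.
Since nothing is captured, `findall` lists the 2 matched substrings directly.

['ugnh', 'bu']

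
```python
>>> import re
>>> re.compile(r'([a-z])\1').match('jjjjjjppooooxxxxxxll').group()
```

'jj'

`\1` is not a pattern — it's the concrete string captured by group 1, re-applied verbatim.
`match` is anchored at position 0; if the pattern doesn't fit there, it returns None.
The match spans [0:2] → 'jj'.
Captured: group 1 = 'j'.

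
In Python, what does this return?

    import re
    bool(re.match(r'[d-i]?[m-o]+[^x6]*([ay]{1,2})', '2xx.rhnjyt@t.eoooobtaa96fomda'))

Pattern: optionally a character in [d-i], then one or more of a character in [m-o], then zero or more of any character except [x6]; then 1 to 2 of one of [ay] (captured).
`re.match` only tries the pattern at the start of the string.
Here position 0 doesn't satisfy it, so the call returns None, and `bool(None)` is False.

False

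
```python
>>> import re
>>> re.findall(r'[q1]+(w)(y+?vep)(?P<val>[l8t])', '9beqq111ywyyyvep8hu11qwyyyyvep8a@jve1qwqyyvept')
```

[('w', 'yyyyvep', '8')]

The pattern matches one or more of one of [q1]; then a literal 'w' (captured); then one or more of the literal 'y' (lazy), then the literal 'vep' (captured); then one of [l8t] (captured as 'val').
Walking the string: at [19:31] match '11qwyyyyvep8', groups = ('w', 'yyyyvep', '8').
Multiple groups make `findall` return tuples — one 3-tuple for the one match.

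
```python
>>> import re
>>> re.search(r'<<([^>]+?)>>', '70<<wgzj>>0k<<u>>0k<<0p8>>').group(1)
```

'wgzj'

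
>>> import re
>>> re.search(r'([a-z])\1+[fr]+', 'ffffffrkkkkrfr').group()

'ffffffr'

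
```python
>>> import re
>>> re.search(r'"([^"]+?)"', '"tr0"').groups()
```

The match spans [0:5] → '"tr0"'.
Captured: group 1 = 'tr0'.

('tr0',)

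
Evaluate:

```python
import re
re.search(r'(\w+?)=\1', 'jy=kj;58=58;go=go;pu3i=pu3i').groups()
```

('58',)

After group 1 captures some text, `\1` only succeeds where that same text appears again.
Unlike `match`, `search` isn't anchored — it looks for the pattern anywhere in the string.
The match spans [6:11] → '58=58'.
Captured: group 1 = '58'.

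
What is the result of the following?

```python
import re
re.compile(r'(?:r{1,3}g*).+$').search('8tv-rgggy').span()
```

(4, 9)

Pattern: 1 to 3 of a literal 'r', then zero or more of a literal 'g' (non-capturing group); then one or more of any character; then anchored at the end.
Unlike `match`, `search` isn't anchored — it looks for the pattern anywhere in the string.
The match spans [4:9] → 'rgggy'.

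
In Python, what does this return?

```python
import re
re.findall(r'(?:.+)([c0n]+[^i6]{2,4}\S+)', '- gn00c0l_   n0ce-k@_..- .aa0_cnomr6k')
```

['nomr6k']

The pattern matches one or more of any character (non-capturing group); then one or more of one of [c0n], then 2 to 4 of any character except [i6], then one or more of a non-whitespace character (captured).
One capturing group, so `findall` returns just the captured substring from the one match — 1 in all.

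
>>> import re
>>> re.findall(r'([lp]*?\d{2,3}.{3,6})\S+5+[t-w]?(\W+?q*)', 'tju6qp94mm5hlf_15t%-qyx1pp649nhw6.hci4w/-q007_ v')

[('p94mm5hlf', '%')]

Pattern: zero or more of one of [lp] (lazy), then 2 to 3 of a digit, then 3 to 6 of any character (captured); then one or more of a non-whitespace character, then one or more of the literal '5', then optionally a character in [t-w]; then one or more of a non-word character (lazy), then zero or more of a literal 'q' (captured).
Scanning left to right: at [5:19] match 'p94mm5hlf_15t%', groups = ('p94mm5hlf', '%').
With 2 capturing groups, `findall` returns a 2-tuple per match.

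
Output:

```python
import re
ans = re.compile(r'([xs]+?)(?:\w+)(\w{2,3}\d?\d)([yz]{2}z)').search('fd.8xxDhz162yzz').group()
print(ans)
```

xxDhz162yzz

Pattern: one or more of one of [xs] (lazy) (captured); then one or more of a word character (non-capturing group); then 2 to 3 of a word character, then optionally a digit, then a digit (captured); then exactly 2 of one of [yz], then the literal 'z' (captured).
`re.search` scans for the first position where the pattern succeeds.
The match spans [4:15] → 'xxDhz162yzz'.
Captured: group 1 = 'x', group 2 = '162', group 3 = 'yzz'.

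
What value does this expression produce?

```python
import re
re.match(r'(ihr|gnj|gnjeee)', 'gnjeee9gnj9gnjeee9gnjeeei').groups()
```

The match spans [0:3] → 'gnj'.
Captured: group 1 = 'gnj'.

('gnj',)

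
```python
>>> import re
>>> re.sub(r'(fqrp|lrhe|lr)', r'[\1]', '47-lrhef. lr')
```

The regex engine tests alternatives in the order written; an earlier branch that matches wins even if a later one would match more.
Matches: at [3:7] → 'lrhe'; at [10:12] → 'lr'.
Each match is replaced using the text its own group 1 captured.

'47-[lrhe]f. [lr]'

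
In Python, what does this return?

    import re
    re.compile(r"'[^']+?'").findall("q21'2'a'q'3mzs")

["'2'", "'q'"]

No capturing groups, so `findall` returns the 2 full match strings.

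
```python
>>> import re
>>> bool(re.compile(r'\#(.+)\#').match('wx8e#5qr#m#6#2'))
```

False

With `match`, the pattern is implicitly anchored at the beginning.
Here position 0 doesn't satisfy it, so the call returns None, and `bool(None)` is False.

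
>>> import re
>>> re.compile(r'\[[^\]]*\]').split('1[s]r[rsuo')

['1', 'r[rsuo']

Each match becomes a cut point; 2 segments remain.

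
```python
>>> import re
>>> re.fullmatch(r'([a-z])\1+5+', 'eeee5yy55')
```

`re.fullmatch` is like wrapping the pattern in `^…$` (in single-line mode).
Here the string isn't matched end-to-end, so the call returns None.

None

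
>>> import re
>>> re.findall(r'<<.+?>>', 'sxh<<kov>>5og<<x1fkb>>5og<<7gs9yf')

`findall` yields the raw match text (2 of them) because the pattern has no groups.

['<<kov>>', '<<x1fkb>>']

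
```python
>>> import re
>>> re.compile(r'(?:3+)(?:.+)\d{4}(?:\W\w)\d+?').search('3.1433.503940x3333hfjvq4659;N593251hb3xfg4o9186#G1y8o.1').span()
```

Pattern: one or more of a literal '3' (non-capturing group); then one or more of any character (non-capturing group); then exactly 4 of a digit; then a non-word character, then a word character (non-capturing group); then one or more of a digit (lazy).
The match spans [0:50] → '3.1433.503940x3333hfjvq4659;N593251hb3xfg4o9186#G1'.

(0, 50)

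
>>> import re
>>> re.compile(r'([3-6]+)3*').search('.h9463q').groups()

('463',)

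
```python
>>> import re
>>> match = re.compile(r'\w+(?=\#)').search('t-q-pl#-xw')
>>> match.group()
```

'pl'

Lookahead/lookbehind check context without consuming it, so the matched span excludes the asserted characters.
The match spans [4:6] → 'pl'.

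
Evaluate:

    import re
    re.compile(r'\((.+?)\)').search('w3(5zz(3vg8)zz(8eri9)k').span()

(2, 12)

A non-greedy quantifier consumes as few characters as it can — just enough that the remainder of the pattern still matches from where it stops; whatever follows it matches normally.
`re.search` scans for the first position where the pattern succeeds.
The match spans [2:12] → '(5zz(3vg8)'.
Captured: group 1 = '5zz(3vg8'.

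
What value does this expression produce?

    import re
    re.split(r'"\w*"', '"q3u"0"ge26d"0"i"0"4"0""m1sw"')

['', '0', '0', '0', '0', 'm1sw"']

Splitting on the pattern gives 6 pieces.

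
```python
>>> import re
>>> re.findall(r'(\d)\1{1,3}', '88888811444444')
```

['8', '8', '1', '4', '4']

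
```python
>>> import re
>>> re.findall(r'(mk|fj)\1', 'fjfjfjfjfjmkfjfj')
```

['fj', 'fj', 'fj']

The backreference `\1` re-matches whatever the first group consumed, character for character.
Walking the string: at [0:4] match 'fjfj', group 1 = 'fj'; at [4:8] match 'fjfj', group 1 = 'fj'; at [12:16] match 'fjfj', group 1 = 'fj'.
Because there's exactly one group, `findall` drops the full match and keeps group 1 from each hit.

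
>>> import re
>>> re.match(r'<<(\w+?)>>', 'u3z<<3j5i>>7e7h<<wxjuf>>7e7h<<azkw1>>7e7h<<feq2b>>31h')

None

`match` is anchored at position 0; if the pattern doesn't fit there, it returns None.
Here position 0 doesn't satisfy it, so the call returns None.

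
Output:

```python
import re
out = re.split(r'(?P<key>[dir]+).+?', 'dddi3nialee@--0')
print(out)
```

The pattern matches one or more of one of [dir] (captured as 'key'); then one or more of any character (lazy).
A non-greedy quantifier consumes as few characters as it can — just enough that the remainder of the pattern still matches from where it stops; whatever follows it matches normally.
Matches to split on: at [0:5] → 'dddi3'; at [6:8] → 'ia'.
`re.split` interleaves the captured-group text with the surrounding fragments.

['', 'dddi', 'n', 'i', 'lee@--0']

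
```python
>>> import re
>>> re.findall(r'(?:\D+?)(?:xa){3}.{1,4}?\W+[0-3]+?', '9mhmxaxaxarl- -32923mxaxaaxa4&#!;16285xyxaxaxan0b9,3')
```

['mhmxaxaxarl- -3', 'xyxaxaxan0b9,3']

A `+?`/`*?`/`{m,n}?` starts at its minimum and grows only as far as needed for what follows to match.
Since nothing is captured, `findall` lists the 2 matched substrings directly.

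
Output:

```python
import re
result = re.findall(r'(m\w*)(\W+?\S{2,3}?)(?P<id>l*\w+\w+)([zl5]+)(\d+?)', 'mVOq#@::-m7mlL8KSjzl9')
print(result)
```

[('mVOq', '#@::-', 'm7mlL8KSjz', 'l', '9')]

The pattern matches the literal 'm', then zero or more of a word character (captured); then one or more of a non-word character (lazy), then 2 to 3 of a non-whitespace character (lazy) (captured); then zero or more of a literal 'l', then one or more of a word character, then one or more of a word character (captured as 'id'); then one or more of one of [zl5] (captured); then one or more of a digit (lazy) (captured).
Matches: at [0:21] match 'mVOq#@::-m7mlL8KSjzl9', groups = ('mVOq', '#@::-', 'm7mlL8KSjz', 'l', '9').
Multiple groups make `findall` return tuples — one 5-tuple for the one match.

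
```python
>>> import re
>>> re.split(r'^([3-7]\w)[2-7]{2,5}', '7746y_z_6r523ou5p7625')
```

['', '77', 'y_z_6r523ou5p7625']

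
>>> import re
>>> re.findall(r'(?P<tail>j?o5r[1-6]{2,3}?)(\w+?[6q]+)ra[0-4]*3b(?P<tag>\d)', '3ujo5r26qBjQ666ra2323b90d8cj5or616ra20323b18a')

The pattern matches optionally the literal 'j', then the literal 'o5r', then 2 to 3 of a character in [1-6] (lazy) (captured as 'tail'); then one or more of a word character (lazy), then one or more of one of [6q] (captured); then the literal 'ra', then zero or more of a character in [0-4], then the literal '3b'; then a digit (captured as 'tag').
Matches: at [2:23] match 'jo5r26qBjQ666ra2323b9', groups = ('jo5r26', 'qBjQ666', '9').
`findall` packs the 3 group values into a tuple for every match.

[('jo5r26', 'qBjQ666', '9')]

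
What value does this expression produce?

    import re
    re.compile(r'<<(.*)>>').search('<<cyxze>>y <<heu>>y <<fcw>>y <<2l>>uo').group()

'<<cyxze>>y <<heu>>y <<fcw>>y <<2l>>'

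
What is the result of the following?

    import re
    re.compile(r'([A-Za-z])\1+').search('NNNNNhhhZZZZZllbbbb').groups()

A backreference is literal: `\1` must see the identical characters the first group matched.
`search` walks the string left to right and returns the first match it finds.
The match spans [0:5] → 'NNNNN'.
Captured: group 1 = 'N'.

('N',)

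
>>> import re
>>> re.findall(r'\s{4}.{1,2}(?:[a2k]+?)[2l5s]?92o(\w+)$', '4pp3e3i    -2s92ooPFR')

Pattern: exactly 4 of whitespace, then 1 to 2 of any character; then one or more of one of [a2k] (lazy) (non-capturing group); then optionally one of [2l5s], then the literal '92o'; then one or more of a word character (captured); then anchored at the end.
Because there's exactly one group, `findall` drops the full match and keeps group 1 from the one hit.

['oPFR']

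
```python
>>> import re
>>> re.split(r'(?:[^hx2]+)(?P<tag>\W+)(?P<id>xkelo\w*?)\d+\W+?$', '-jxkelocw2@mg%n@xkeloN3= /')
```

['-jxkelocw2', '@', 'xkeloN', '']

Because the pattern has a capturing group, `split` also inserts each captured text between the pieces.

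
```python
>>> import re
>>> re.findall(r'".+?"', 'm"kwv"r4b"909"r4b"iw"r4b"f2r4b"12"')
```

['"kwv"', '"909"', '"iw"', '"f2r4b"']

Since nothing is captured, `findall` lists the 4 matched substrings directly.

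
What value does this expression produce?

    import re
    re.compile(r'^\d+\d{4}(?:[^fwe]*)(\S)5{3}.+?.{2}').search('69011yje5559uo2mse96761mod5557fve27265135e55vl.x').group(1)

The pattern matches anchored at the start of the string; then one or more of a digit; then exactly 4 of a digit; then zero or more of any character except [fwe] (non-capturing group); then a non-whitespace character (captured); then exactly 3 of a literal '5', then one or more of any character (lazy), then exactly 2 of any character.
Lazy quantifiers expand one character at a time until the remainder of the pattern can match.
`re.search` tries every starting position until one works.
The match spans [0:14] → '69011yje5559uo'.
Captured: group 1 = 'e'.

'e'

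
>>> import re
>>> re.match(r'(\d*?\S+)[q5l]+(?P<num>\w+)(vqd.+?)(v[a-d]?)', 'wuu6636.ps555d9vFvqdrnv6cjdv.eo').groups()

('wuu6636.ps55', 'd9vF', 'vqdrn', 'v')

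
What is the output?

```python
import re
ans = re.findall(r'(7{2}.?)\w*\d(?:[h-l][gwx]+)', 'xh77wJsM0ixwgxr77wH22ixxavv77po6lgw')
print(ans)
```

Pattern: exactly 2 of the literal '7', then optionally any character (captured); then zero or more of a word character, then a digit; then a character in [h-l], then one or more of one of [gwx] (non-capturing group).
Walking the string: at [2:35] match '77wJsM0ixwgxr77wH22ixxavv77po6lgw', group 1 = '77w'.
With a single group, `findall` returns only what that group captured — 1 item.

['77w']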